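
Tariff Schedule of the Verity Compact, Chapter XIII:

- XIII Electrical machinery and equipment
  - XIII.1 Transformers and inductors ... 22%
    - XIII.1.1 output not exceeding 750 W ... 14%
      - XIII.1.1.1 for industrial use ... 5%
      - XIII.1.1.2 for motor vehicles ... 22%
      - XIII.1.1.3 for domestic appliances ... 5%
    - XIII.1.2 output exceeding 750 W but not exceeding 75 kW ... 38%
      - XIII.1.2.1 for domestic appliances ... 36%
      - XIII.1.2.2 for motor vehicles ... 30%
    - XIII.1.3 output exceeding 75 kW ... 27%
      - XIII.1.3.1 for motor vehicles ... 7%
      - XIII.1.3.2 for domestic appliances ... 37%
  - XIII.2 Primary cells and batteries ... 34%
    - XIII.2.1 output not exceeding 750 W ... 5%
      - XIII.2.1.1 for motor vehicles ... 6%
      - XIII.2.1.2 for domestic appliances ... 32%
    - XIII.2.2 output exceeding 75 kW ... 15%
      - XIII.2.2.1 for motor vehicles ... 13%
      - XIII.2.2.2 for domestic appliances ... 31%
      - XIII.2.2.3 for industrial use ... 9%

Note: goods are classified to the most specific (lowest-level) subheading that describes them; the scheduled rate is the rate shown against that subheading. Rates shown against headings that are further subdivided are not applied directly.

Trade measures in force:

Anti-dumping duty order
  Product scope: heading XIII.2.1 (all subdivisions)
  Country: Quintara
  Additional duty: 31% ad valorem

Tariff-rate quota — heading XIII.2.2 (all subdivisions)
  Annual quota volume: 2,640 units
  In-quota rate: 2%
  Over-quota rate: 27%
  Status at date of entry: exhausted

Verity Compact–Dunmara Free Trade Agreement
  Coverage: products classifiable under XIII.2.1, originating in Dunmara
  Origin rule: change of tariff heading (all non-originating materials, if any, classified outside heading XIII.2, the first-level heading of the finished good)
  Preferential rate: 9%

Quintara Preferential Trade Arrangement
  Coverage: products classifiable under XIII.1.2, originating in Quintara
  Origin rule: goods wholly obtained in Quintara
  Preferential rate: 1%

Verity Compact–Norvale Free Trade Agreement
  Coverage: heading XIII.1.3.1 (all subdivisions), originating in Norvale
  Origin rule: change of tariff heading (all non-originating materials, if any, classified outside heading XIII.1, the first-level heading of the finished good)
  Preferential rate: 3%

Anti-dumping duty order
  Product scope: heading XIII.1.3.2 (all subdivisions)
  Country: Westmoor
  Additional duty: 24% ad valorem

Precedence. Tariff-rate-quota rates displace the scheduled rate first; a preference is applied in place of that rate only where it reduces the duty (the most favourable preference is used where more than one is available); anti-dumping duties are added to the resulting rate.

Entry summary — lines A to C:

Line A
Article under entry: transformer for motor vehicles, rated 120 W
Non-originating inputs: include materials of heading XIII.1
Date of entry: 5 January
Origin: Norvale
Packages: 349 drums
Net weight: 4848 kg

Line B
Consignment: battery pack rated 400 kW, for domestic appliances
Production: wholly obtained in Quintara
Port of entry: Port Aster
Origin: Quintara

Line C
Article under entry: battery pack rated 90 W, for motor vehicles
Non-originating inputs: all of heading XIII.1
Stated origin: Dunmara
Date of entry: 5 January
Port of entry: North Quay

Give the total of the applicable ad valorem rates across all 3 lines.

Line A: transformer → XIII.1; rated 120 W → XIII.1.1; for motor vehicles → XIII.1.1.2. Scheduled 22%. Norvale agreement on XIII.1.3.1: XIII.1.1.2 not covered. → 22%.
Line B: battery pack → XIII.2; rated 400 kW → XIII.2.2; for domestic appliances → XIII.2.2.2. Scheduled 31%. quota on XIII.2.2 exhausted → over-quota 27%; Quintara agreement on XIII.1.2: XIII.2.2.2 not covered. → 27%.
Line C: battery pack → XIII.2; rated 90 W → XIII.2.1; for motor vehicles → XIII.2.1.1. Scheduled 6%. Dunmara agreement on XIII.2.1: CTH met → 9% available; preference 9% not lower than 6% → no reduction. → 6%.
Sum: 22% + 27% + 6% = 55%.

55%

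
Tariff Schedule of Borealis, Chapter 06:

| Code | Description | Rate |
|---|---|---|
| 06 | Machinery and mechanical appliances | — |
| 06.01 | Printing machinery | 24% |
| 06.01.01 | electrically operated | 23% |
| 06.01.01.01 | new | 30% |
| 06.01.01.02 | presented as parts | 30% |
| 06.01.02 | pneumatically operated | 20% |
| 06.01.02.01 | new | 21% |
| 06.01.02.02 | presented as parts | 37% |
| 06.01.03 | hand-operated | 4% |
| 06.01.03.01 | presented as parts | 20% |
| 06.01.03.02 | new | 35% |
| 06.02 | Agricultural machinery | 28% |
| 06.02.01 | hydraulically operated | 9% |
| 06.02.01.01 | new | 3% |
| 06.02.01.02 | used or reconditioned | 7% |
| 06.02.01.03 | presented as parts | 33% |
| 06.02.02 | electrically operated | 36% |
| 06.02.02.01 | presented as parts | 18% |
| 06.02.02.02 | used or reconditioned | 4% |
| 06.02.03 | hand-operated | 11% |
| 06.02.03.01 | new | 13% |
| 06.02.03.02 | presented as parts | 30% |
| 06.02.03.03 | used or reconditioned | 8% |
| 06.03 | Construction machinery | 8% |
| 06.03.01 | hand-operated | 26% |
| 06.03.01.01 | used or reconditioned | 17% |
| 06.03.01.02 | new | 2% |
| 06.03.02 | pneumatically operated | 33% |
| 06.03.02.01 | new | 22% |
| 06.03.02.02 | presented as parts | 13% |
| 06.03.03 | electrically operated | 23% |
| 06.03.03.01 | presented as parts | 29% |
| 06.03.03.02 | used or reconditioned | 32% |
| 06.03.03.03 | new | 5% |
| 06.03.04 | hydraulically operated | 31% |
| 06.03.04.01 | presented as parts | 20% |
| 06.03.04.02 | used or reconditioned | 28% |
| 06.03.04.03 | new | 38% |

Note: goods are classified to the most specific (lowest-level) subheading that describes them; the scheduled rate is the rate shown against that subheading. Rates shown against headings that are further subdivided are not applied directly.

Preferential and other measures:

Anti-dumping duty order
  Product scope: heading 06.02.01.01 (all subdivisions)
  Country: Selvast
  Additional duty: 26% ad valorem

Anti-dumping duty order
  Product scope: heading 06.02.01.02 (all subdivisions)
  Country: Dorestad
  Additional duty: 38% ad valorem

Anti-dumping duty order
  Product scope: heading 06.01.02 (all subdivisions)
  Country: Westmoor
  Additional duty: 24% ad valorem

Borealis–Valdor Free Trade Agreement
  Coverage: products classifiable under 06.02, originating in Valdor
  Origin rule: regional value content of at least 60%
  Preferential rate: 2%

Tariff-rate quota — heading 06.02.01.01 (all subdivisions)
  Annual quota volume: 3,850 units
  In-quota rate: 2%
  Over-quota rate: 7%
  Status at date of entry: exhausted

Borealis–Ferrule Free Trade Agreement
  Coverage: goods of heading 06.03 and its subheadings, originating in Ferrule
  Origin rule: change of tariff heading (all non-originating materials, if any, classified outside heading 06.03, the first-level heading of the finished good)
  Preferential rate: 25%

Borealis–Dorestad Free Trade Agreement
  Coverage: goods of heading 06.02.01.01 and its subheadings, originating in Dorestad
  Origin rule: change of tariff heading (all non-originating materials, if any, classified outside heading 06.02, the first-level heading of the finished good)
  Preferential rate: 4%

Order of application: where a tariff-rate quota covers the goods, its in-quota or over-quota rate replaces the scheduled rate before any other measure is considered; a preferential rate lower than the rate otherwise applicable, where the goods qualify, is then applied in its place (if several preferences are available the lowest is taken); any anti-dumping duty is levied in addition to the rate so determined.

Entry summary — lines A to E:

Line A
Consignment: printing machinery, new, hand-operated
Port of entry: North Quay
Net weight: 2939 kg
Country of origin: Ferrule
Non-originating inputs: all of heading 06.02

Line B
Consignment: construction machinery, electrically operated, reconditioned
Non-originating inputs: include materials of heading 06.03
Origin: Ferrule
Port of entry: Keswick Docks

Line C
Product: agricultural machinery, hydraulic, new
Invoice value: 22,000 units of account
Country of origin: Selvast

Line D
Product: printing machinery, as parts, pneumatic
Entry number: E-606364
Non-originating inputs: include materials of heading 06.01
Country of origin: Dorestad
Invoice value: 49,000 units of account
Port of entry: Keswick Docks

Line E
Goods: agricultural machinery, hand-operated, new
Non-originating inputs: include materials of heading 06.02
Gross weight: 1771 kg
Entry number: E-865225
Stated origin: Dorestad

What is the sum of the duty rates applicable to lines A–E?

150%

Line A: printing → 06.01; hand-operated → 06.01.03; new → 06.01.03.02. Scheduled 35%. Ferrule agreement on 06.03: 06.01.03.02 not covered. → 35%.
Line B: construction → 06.03; electrically operated → 06.03.03; reconditioned → 06.03.03.02. Scheduled 32%. Ferrule agreement on 06.03: CTH not met. → 32%.
Line C: agricultural → 06.02; hydraulic → 06.02.01; new → 06.02.01.01. Scheduled 3%. quota on 06.02.01.01 exhausted → over-quota 7%; anti-dumping (Selvast, 06.02.01.01): +26%; total 7% + 26% = 33%. → 33%.
Line D: printing → 06.01; pneumatic → 06.01.02; as parts → 06.01.02.02. Scheduled 37%. Dorestad agreement on 06.02.01.01: 06.01.02.02 not covered. → 37%.
Line E: agricultural → 06.02; hand-operated → 06.02.03; new → 06.02.03.01. Scheduled 13%. Dorestad agreement on 06.02.01.01: 06.02.03.01 not covered. → 13%.
Sum: 35% + 32% + 33% + 37% + 13% = 150%.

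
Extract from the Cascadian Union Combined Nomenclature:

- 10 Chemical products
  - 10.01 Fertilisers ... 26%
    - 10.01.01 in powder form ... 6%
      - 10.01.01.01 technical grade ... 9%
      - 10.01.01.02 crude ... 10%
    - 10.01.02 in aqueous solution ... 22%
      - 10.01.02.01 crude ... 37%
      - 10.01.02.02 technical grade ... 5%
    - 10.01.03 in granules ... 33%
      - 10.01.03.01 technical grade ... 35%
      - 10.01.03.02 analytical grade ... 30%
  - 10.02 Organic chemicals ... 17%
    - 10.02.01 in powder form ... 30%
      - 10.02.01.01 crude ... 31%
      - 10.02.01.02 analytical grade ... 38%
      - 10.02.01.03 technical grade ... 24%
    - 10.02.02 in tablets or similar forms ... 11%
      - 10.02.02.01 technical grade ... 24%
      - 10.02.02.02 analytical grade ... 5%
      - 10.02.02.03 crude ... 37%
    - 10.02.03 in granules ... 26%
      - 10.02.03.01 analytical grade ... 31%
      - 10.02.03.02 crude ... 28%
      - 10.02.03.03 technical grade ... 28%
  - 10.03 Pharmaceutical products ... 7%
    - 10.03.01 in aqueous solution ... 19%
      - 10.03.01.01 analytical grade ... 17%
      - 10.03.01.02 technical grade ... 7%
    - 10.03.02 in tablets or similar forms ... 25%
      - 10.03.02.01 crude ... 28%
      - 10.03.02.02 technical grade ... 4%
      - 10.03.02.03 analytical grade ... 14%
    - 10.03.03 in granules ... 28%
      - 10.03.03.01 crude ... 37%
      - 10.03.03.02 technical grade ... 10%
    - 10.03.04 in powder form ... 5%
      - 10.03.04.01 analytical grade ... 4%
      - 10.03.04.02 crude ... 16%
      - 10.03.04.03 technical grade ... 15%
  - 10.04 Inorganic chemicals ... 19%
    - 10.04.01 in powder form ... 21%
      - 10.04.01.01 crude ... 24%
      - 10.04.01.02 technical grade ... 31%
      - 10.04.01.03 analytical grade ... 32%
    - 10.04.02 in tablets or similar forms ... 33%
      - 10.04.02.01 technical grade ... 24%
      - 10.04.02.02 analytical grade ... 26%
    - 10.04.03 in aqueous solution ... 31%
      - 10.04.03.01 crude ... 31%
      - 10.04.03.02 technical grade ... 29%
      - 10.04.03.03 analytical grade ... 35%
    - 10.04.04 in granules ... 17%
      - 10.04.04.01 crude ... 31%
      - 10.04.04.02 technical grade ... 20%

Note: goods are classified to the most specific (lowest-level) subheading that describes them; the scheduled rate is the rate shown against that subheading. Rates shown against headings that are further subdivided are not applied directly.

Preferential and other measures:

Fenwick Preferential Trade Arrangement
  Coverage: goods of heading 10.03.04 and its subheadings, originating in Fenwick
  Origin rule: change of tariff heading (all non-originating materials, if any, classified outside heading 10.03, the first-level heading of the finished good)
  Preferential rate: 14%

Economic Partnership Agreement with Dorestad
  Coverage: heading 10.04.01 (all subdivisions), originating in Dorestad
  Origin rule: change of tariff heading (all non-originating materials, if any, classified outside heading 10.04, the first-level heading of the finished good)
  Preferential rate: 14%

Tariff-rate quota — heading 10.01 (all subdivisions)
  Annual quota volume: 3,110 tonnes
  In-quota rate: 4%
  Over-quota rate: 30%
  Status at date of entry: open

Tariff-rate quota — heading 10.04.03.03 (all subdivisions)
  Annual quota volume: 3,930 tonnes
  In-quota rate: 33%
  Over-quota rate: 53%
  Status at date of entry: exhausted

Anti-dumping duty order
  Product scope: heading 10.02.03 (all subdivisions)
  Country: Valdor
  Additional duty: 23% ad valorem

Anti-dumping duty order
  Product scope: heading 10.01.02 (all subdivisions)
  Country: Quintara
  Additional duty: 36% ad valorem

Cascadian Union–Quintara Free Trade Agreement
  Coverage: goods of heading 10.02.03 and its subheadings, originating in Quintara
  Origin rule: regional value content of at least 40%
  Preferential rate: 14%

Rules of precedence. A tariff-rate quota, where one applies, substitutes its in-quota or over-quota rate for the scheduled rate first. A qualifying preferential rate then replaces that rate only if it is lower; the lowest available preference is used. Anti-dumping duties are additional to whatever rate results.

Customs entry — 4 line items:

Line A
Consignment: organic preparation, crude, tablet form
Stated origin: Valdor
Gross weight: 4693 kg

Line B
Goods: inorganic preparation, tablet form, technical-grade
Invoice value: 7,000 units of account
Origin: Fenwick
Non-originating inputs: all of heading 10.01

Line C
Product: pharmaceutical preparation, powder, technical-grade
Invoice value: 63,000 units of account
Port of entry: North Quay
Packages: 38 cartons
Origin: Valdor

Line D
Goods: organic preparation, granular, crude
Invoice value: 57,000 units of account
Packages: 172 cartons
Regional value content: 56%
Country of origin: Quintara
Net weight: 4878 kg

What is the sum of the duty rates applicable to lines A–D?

Line A: organic → 10.02; tablet form → 10.02.02; crude → 10.02.02.03. Scheduled 37%. No special measure applies. → 37%.
Line B: inorganic → 10.04; tablet form → 10.04.02; technical-grade → 10.04.02.01. Scheduled 24%. Fenwick agreement on 10.03.04: 10.04.02.01 not covered. → 24%.
Line C: pharmaceutical → 10.03; powder → 10.03.04; technical-grade → 10.03.04.03. Scheduled 15%. No special measure applies. → 15%.
Line D: organic → 10.02; granular → 10.02.03; crude → 10.02.03.02. Scheduled 28%. Quintara agreement on 10.02.03: RVC ≥ 40% → 14% available; preferential 14%. → 14%.
Sum: 37% + 24% + 15% + 14% = 90%.

90%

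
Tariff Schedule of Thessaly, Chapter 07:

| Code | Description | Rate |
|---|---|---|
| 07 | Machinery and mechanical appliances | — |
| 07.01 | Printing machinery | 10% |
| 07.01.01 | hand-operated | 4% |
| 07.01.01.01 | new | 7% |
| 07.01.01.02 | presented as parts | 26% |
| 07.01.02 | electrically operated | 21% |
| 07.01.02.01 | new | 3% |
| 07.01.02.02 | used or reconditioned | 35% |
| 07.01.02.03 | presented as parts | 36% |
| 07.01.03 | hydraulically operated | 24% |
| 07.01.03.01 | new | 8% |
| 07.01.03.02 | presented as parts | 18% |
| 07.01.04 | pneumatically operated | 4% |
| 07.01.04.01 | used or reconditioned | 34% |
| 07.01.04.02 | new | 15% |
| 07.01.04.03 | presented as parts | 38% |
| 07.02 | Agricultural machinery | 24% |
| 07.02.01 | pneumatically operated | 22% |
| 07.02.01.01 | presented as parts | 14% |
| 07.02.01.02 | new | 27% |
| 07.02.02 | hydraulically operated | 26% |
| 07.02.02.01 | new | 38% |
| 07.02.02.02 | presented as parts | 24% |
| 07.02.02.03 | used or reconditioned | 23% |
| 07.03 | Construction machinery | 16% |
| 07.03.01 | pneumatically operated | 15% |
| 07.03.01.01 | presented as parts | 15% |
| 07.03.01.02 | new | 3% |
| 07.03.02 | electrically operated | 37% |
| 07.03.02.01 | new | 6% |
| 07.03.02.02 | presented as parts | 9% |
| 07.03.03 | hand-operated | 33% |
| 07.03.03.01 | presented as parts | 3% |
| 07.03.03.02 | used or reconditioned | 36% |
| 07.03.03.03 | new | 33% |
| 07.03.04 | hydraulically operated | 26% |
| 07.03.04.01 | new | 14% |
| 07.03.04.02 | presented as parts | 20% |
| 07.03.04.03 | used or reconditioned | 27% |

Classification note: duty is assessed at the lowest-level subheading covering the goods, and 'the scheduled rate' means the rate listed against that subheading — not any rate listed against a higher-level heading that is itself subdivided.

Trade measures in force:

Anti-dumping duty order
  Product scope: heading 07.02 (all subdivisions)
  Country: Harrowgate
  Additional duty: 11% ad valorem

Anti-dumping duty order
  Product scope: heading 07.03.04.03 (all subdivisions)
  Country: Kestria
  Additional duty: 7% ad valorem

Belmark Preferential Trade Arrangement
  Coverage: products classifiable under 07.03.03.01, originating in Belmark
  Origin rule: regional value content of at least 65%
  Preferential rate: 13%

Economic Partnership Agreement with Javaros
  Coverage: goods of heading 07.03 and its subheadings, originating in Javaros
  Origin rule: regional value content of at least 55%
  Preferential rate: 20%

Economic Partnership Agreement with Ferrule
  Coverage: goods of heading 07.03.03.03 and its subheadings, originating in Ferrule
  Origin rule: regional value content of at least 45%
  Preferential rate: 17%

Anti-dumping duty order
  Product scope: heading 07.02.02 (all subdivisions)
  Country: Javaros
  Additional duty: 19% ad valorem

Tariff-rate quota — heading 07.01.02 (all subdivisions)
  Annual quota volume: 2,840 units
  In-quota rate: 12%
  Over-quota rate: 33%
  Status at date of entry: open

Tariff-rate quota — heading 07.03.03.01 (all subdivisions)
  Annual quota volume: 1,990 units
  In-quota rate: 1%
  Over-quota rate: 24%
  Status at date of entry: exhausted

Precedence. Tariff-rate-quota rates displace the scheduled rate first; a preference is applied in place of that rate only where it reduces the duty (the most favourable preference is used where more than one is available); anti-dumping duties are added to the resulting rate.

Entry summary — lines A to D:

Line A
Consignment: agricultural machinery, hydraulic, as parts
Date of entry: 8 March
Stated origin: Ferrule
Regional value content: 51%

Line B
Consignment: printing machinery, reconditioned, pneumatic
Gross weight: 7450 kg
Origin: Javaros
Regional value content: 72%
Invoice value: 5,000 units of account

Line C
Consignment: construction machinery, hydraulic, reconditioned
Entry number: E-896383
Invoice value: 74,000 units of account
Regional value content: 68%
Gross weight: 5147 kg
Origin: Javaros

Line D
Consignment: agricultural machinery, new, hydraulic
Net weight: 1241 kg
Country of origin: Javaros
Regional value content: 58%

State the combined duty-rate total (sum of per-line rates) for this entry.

Line A: agricultural → 07.02; hydraulic → 07.02.02; as parts → 07.02.02.02. Scheduled 24%. Ferrule agreement on 07.03.03.03: 07.02.02.02 not covered. → 24%.
Line B: printing → 07.01; pneumatic → 07.01.04; reconditioned → 07.01.04.01. Scheduled 34%. Javaros agreement on 07.03: 07.01.04.01 not covered. → 34%.
Line C: construction → 07.03; hydraulic → 07.03.04; reconditioned → 07.03.04.03. Scheduled 27%. Javaros agreement on 07.03: RVC ≥ 55% → 20% available; preferential 20%. → 20%.
Line D: agricultural → 07.02; hydraulic → 07.02.02; new → 07.02.02.01. Scheduled 38%. Javaros agreement on 07.03: 07.02.02.01 not covered; anti-dumping (Javaros, 07.02.02): +19%; total 38% + 19% = 57%. → 57%.
Sum: 24% + 34% + 20% + 57% = 135%.

135%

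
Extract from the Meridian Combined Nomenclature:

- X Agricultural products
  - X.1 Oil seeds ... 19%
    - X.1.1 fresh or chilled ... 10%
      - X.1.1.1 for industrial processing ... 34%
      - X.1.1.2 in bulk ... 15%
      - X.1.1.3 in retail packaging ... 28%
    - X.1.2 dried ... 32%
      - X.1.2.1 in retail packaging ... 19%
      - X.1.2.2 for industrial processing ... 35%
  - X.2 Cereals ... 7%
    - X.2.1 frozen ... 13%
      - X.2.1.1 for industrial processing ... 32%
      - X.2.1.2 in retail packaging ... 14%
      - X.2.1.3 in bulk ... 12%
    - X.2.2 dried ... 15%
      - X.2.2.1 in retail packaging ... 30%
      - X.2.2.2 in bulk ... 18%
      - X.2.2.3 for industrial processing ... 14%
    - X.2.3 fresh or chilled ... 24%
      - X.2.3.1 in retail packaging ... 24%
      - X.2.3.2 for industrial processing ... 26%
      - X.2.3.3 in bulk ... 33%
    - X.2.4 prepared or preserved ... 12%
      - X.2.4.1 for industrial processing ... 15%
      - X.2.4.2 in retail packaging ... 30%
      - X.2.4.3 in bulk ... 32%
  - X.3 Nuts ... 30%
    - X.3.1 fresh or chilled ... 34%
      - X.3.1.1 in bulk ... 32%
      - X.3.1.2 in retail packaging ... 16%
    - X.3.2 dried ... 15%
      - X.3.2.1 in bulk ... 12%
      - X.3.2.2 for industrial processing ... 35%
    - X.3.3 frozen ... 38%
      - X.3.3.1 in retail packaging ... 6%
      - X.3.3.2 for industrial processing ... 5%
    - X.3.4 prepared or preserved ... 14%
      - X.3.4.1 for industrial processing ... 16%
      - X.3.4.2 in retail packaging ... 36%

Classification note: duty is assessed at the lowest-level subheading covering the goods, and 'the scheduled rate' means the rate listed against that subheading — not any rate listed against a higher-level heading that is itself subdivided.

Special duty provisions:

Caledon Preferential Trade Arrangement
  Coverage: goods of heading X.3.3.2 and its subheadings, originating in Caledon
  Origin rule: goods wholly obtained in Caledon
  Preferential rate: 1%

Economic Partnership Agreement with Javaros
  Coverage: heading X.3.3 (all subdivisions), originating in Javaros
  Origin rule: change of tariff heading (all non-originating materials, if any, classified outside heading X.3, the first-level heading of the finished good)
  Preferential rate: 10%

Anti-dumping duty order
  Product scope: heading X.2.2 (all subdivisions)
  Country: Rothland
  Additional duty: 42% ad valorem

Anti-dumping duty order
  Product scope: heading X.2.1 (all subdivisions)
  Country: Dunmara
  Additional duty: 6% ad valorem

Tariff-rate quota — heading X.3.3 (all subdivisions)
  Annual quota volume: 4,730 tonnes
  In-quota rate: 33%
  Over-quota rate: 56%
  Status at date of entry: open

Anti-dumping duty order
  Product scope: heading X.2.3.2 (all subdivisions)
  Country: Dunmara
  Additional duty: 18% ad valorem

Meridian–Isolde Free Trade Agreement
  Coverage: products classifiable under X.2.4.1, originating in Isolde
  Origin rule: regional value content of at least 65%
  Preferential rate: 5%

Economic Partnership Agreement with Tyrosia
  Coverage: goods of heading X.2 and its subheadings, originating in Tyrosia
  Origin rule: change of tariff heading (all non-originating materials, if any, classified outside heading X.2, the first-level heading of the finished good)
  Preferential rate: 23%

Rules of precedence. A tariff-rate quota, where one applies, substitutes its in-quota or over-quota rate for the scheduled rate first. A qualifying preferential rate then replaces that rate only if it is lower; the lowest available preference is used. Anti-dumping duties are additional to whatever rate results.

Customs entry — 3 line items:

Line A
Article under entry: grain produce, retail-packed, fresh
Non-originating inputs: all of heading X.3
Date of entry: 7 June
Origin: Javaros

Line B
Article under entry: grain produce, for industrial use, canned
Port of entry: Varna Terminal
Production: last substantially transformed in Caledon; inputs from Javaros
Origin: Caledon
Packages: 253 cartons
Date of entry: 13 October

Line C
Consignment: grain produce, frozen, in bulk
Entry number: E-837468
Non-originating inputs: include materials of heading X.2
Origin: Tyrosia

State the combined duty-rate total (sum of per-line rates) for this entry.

51%

Line A: grain → X.2; fresh → X.2.3; retail-packed → X.2.3.1. Scheduled 24%. Javaros agreement on X.3.3: X.2.3.1 not covered. → 24%.
Line B: grain → X.2; canned → X.2.4; for industrial use → X.2.4.1. Scheduled 15%. Caledon agreement on X.3.3.2: X.2.4.1 not covered. → 15%.
Line C: grain → X.2; frozen → X.2.1; in bulk → X.2.1.3. Scheduled 12%. Tyrosia agreement on X.2: CTH not met. → 12%.
Sum: 24% + 15% + 12% = 51%.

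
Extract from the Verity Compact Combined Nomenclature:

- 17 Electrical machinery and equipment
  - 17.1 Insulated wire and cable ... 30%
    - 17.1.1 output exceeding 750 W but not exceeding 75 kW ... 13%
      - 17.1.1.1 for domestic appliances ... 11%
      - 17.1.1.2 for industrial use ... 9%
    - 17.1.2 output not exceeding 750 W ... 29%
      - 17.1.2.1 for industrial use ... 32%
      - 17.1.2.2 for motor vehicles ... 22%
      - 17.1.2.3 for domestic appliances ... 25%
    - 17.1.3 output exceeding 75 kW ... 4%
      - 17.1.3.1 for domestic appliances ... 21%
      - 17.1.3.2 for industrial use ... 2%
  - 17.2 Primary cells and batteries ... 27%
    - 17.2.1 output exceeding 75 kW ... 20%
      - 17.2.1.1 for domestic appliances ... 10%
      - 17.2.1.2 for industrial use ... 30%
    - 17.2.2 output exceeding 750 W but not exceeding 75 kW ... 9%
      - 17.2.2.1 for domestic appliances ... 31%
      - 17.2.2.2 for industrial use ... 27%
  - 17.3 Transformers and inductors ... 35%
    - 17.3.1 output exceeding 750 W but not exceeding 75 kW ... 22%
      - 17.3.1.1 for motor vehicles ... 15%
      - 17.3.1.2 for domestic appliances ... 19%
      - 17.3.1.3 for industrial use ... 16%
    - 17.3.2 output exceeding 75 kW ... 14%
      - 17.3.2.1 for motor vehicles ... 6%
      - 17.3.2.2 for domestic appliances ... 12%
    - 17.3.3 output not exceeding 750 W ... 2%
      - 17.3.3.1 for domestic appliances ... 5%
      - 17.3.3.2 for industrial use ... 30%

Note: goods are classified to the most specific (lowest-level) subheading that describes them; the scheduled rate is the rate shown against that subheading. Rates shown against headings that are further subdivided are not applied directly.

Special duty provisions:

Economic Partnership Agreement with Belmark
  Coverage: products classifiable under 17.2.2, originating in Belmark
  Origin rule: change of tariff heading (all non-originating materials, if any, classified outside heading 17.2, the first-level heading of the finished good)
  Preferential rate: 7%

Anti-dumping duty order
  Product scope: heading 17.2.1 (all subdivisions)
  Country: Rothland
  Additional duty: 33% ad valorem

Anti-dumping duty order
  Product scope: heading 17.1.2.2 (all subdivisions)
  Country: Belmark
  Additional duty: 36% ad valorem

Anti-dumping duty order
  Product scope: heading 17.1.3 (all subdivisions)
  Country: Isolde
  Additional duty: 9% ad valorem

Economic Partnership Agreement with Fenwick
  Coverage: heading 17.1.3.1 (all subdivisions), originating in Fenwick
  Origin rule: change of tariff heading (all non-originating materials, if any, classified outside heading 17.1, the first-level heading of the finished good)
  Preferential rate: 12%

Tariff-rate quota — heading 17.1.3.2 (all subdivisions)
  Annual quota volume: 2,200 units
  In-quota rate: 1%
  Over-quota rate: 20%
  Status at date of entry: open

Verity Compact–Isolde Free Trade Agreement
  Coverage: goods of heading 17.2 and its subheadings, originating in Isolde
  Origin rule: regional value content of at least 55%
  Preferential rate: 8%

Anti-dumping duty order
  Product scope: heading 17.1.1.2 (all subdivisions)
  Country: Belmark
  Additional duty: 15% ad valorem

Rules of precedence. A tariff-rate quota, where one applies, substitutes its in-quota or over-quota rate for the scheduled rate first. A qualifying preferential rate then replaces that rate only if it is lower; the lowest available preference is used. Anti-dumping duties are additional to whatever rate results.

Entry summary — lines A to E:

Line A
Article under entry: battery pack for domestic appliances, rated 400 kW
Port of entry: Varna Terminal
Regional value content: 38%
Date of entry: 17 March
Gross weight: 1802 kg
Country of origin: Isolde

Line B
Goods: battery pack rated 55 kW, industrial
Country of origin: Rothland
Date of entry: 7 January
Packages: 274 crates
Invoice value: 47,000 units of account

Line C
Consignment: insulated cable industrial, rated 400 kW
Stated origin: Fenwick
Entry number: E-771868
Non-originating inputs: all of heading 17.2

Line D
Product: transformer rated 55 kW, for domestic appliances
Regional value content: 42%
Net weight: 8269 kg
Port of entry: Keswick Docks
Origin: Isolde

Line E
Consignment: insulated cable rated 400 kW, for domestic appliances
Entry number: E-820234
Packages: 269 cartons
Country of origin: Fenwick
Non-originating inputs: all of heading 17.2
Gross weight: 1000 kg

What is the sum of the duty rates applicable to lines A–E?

69%

Line A: battery pack → 17.2; rated 400 kW → 17.2.1; for domestic appliances → 17.2.1.1. Scheduled 10%. Isolde agreement on 17.2: RVC < 55%. → 10%.
Line B: battery pack → 17.2; rated 55 kW → 17.2.2; industrial → 17.2.2.2. Scheduled 27%. No special measure applies. → 27%.
Line C: insulated cable → 17.1; rated 400 kW → 17.1.3; industrial → 17.1.3.2. Scheduled 2%. quota on 17.1.3.2 open → in-quota 1%; Fenwick agreement on 17.1.3.1: 17.1.3.2 not covered. → 1%.
Line D: transformer → 17.3; rated 55 kW → 17.3.1; for domestic appliances → 17.3.1.2. Scheduled 19%. Isolde agreement on 17.2: 17.3.1.2 not covered. → 19%.
Line E: insulated cable → 17.1; rated 400 kW → 17.1.3; for domestic appliances → 17.1.3.1. Scheduled 21%. Fenwick agreement on 17.1.3.1: CTH met → 12% available; preferential 12%. → 12%.
Sum: 10% + 27% + 1% + 19% + 12% = 69%.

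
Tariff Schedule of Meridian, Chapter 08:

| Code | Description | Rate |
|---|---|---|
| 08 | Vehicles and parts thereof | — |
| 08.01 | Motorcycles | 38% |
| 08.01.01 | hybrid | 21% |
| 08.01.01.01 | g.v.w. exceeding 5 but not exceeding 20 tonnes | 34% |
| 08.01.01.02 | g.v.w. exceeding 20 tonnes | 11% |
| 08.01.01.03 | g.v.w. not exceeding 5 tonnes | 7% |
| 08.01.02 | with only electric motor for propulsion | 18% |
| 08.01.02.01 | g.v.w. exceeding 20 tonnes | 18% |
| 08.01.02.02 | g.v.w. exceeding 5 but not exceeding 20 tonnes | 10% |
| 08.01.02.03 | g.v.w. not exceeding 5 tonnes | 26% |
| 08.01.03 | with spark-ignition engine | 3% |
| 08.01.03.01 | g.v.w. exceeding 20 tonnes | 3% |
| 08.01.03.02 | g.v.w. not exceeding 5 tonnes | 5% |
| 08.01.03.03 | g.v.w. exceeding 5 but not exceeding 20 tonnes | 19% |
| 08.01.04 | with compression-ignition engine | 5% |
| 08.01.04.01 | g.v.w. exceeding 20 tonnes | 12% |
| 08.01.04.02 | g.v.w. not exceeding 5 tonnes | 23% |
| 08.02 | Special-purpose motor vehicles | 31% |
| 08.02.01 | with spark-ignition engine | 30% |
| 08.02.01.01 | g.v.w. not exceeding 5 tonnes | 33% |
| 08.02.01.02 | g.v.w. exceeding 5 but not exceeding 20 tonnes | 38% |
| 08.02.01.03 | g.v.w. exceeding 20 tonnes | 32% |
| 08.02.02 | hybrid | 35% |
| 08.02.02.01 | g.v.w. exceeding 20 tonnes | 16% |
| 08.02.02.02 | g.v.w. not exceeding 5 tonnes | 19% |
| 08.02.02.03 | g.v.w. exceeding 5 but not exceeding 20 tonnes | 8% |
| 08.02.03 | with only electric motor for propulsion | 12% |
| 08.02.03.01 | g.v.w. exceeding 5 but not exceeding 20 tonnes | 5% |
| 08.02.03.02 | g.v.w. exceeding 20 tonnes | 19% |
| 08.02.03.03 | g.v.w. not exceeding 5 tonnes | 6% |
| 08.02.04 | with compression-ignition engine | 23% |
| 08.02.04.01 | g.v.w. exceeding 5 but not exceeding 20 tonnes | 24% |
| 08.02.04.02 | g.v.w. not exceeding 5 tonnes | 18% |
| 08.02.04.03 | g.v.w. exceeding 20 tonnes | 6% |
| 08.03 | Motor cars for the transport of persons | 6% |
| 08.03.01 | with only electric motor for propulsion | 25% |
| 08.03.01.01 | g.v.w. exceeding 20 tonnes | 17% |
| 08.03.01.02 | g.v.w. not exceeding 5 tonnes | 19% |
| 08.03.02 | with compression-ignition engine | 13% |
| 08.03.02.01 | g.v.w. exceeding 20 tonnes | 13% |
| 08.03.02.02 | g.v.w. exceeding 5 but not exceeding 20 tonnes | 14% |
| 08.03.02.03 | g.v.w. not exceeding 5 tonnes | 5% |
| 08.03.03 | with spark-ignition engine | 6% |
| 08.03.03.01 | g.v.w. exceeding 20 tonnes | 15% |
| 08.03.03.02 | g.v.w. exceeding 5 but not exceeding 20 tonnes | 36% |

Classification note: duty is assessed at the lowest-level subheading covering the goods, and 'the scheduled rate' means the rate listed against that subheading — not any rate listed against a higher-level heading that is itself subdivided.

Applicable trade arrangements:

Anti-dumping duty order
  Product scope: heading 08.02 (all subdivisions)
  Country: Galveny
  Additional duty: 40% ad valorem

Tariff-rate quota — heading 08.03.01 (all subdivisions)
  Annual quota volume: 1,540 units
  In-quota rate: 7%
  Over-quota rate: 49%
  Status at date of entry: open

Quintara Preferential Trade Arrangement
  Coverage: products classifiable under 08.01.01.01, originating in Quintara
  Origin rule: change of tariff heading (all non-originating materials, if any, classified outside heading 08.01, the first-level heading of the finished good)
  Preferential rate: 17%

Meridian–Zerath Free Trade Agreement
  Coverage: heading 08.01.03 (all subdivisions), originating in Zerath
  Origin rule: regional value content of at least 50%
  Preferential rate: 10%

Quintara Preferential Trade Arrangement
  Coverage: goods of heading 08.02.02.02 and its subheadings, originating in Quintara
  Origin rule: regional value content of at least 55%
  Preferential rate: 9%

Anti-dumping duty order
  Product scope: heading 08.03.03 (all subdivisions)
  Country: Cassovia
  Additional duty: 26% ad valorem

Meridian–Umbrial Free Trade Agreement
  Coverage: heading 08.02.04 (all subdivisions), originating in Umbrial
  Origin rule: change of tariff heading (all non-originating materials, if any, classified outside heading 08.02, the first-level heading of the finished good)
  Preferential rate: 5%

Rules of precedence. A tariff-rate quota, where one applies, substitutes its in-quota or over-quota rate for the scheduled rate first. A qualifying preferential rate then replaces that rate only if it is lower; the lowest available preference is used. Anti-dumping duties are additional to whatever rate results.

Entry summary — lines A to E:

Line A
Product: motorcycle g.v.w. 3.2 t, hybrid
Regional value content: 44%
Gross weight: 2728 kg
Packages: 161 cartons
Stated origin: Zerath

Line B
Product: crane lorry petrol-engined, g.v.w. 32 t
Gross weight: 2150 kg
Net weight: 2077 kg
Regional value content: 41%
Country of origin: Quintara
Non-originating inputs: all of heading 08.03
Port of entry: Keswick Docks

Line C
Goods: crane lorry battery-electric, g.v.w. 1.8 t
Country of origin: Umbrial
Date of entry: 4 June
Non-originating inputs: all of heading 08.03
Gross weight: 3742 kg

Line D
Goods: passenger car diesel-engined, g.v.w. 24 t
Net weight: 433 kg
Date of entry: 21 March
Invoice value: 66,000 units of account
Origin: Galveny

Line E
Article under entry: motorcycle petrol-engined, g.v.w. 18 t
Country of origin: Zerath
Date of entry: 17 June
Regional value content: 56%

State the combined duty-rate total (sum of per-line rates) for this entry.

Line A: motorcycle → 08.01; hybrid → 08.01.01; g.v.w. 3.2 t → 08.01.01.03. Scheduled 7%. Zerath agreement on 08.01.03: 08.01.01.03 not covered. → 7%.
Line B: crane lorry → 08.02; petrol-engined → 08.02.01; g.v.w. 32 t → 08.02.01.03. Scheduled 32%. Quintara agreement on 08.01.01.01: 08.02.01.03 not covered; Quintara agreement on 08.02.02.02: 08.02.01.03 not covered. → 32%.
Line C: crane lorry → 08.02; battery-electric → 08.02.03; g.v.w. 1.8 t → 08.02.03.03. Scheduled 6%. Umbrial agreement on 08.02.04: 08.02.03.03 not covered. → 6%.
Line D: passenger car → 08.03; diesel-engined → 08.03.02; g.v.w. 24 t → 08.03.02.01. Scheduled 13%. No special measure applies. → 13%.
Line E: motorcycle → 08.01; petrol-engined → 08.01.03; g.v.w. 18 t → 08.01.03.03. Scheduled 19%. Zerath agreement on 08.01.03: RVC ≥ 50% → 10% available; preferential 10%. → 10%.
Sum: 7% + 32% + 6% + 13% + 10% = 68%.

68%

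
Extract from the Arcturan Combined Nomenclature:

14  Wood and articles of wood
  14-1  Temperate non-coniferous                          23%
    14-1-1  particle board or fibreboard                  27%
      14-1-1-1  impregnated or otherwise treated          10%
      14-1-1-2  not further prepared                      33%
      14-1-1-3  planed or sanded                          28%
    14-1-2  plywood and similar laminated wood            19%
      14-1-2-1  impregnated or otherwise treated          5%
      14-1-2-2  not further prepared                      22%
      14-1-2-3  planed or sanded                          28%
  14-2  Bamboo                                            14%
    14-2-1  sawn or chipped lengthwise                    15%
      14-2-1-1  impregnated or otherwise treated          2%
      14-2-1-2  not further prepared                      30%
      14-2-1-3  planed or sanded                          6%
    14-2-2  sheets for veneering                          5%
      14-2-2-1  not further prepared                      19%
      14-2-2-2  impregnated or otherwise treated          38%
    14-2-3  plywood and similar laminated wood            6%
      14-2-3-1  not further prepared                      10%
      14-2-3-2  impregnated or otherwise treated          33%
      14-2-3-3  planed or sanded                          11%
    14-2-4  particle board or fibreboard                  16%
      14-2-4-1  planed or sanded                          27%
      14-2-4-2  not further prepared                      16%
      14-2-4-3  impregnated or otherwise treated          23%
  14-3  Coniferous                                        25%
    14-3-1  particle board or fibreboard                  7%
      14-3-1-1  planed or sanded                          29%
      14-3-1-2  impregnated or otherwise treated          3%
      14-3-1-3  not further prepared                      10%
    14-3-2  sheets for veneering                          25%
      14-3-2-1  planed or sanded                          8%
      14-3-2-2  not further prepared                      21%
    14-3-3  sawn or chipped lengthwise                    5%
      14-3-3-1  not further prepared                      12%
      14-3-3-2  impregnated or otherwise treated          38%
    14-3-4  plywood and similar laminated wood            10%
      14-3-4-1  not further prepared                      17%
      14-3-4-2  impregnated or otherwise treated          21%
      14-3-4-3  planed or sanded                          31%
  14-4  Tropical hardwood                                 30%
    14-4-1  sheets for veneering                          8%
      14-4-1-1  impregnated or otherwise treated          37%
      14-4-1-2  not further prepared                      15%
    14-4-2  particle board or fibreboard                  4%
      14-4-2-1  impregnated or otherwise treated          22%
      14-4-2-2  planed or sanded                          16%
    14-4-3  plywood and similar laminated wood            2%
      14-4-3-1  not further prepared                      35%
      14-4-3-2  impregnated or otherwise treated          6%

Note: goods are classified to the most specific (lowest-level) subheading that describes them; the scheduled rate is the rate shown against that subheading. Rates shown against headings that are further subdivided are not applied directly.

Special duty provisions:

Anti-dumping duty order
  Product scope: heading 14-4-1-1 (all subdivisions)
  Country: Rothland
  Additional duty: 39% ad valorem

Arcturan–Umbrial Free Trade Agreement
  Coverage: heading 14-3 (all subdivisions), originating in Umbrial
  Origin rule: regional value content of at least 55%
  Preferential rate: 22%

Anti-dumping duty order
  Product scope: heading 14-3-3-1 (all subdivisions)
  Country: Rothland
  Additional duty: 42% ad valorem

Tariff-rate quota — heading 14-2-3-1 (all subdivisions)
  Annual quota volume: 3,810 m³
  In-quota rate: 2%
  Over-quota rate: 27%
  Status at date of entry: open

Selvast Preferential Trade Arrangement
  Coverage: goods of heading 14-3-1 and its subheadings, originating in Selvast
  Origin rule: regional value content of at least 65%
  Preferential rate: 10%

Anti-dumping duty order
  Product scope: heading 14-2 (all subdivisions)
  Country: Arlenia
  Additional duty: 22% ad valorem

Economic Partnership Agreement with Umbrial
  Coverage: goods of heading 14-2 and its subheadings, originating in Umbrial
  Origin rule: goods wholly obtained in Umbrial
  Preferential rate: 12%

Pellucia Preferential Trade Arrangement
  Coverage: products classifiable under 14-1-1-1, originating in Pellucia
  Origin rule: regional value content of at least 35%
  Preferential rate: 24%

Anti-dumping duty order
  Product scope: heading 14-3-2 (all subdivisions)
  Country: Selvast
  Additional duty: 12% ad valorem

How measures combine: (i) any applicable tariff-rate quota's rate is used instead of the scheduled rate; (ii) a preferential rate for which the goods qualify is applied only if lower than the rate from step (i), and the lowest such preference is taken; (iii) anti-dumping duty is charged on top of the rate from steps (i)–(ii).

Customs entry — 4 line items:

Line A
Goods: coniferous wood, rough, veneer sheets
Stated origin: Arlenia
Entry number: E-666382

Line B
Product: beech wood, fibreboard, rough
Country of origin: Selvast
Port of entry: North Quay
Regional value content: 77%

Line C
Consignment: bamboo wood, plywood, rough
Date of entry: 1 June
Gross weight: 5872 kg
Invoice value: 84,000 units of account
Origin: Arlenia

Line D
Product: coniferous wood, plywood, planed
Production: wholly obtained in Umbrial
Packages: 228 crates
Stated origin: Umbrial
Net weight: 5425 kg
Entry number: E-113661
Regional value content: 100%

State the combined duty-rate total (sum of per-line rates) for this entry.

Line A: coniferous → 14-3; veneer sheets → 14-3-2; rough → 14-3-2-2. Scheduled 21%. No special measure applies. → 21%.
Line B: beech → 14-1; fibreboard → 14-1-1; rough → 14-1-1-2. Scheduled 33%. Selvast agreement on 14-3-1: 14-1-1-2 not covered. → 33%.
Line C: bamboo → 14-2; plywood → 14-2-3; rough → 14-2-3-1. Scheduled 10%. quota on 14-2-3-1 open → in-quota 2%; anti-dumping (Arlenia, 14-2): +22%; total 2% + 22% = 24%. → 24%.
Line D: coniferous → 14-3; plywood → 14-3-4; planed → 14-3-4-3. Scheduled 31%. Umbrial agreement on 14-3: RVC ≥ 55% → 22% available; Umbrial agreement on 14-2: 14-3-4-3 not covered; preferential 22%. → 22%.
Sum: 21% + 33% + 24% + 22% = 100%.

100%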